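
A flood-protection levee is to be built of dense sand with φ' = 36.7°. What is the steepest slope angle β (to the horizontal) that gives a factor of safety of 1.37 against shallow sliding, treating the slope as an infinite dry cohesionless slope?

For an infinite dry cohesionless slope FS = tanφ'/tanβ, so tanβ = tanφ' / FS.
tanβ = tan36.7° / 1.37 = 0.7454 / 1.37 = 0.5441
β = arctan(0.5441) = 28.55°

β = 28.5°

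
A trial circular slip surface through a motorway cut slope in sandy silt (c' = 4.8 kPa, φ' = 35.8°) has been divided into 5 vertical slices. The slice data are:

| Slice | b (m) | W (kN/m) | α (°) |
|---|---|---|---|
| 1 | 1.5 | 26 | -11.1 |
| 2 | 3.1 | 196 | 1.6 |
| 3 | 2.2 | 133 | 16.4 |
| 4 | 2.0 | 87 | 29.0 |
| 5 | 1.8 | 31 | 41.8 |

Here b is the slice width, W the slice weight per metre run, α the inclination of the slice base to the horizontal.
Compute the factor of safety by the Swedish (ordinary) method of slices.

FS = 3.76

Ordinary method of slices: FS = Σ[c'·Δl_i + (W_i cosα_i)·tanφ'] / Σ W_i sinα_i, with Δl_i = b_i / cosα_i.
Slice 1: Δl = 1.5/cos(-11.1°) = 1.529 m; N'_1 = 26·cos(-11.1°) = 25.5; c'Δl = 7.34; W sinα = -5.0
Slice 2: Δl = 3.1/cos1.6° = 3.101 m; N'_2 = 196·cos1.6° = 195.9; c'Δl = 14.89; W sinα = 5.5
Slice 3: Δl = 2.2/cos16.4° = 2.293 m; N'_3 = 133·cos16.4° = 127.6; c'Δl = 11.01; W sinα = 37.6
Slice 4: Δl = 2.0/cos29.0° = 2.287 m; N'_4 = 87·cos29.0° = 76.1; c'Δl = 10.98; W sinα = 42.2
Slice 5: Δl = 1.8/cos41.8° = 2.415 m; N'_5 = 31·cos41.8° = 23.1; c'Δl = 11.59; W sinα = 20.7
Σc'Δl = 55.8 kN/m; ΣN' = 448.2 kN/m; ΣW sinα = 100.9 kN/m
Resisting = 55.8 + 448.2·tan35.8° = 55.8 + 323.3 = 379.1 kN/m
FS = 379.1 / 100.9 = 3.758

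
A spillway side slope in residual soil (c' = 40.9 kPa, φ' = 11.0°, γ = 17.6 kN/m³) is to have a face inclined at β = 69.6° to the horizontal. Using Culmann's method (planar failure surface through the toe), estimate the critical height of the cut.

H_c = 17.86 m

Culmann's analysis gives the critical failure plane at α_cr = (β + φ')/2 = (69.6 + 11.0)/2 = 40.3°, and the critical height
H_c = (4c'/γ) · sinβ cosφ' / [1 − cos(β − φ')]
    = (4·40.9/17.6) · sin69.6°·cos11.0° / [1 − cos(58.6°)]
    = 9.295 · 0.9373·0.9816 / [1 − 0.5210]
    = 9.295 · 0.9201 / 0.4790
    = 17.86 m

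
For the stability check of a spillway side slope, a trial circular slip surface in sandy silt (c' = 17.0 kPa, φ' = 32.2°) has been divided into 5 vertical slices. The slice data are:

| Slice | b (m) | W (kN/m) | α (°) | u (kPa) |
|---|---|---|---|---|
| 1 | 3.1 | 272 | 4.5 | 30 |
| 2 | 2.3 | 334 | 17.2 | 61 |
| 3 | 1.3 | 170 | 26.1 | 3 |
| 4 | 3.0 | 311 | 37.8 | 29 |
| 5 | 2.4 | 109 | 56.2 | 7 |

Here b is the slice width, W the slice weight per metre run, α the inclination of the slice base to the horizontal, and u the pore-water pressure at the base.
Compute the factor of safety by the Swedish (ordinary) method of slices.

FS = 1.42

Ordinary method of slices: FS = Σ[c'·Δl_i + (W_i cosα_i − u_i·Δl_i)·tanφ'] / Σ W_i sinα_i, with Δl_i = b_i / cosα_i.
Slice 1: Δl = 3.1/cos4.5° = 3.110 m; N'_1 = 272·cos4.5° − 30·3.110 = 177.9; c'Δl = 52.86; W sinα = 21.3
Slice 2: Δl = 2.3/cos17.2° = 2.408 m; N'_2 = 334·cos17.2° − 61·2.408 = 172.2; c'Δl = 40.93; W sinα = 98.8
Slice 3: Δl = 1.3/cos26.1° = 1.448 m; N'_3 = 170·cos26.1° − 3·1.448 = 148.3; c'Δl = 24.61; W sinα = 74.8
Slice 4: Δl = 3.0/cos37.8° = 3.797 m; N'_4 = 311·cos37.8° − 29·3.797 = 135.6; c'Δl = 64.54; W sinα = 190.6
Slice 5: Δl = 2.4/cos56.2° = 4.314 m; N'_5 = 109·cos56.2° − 7·4.314 = 30.4; c'Δl = 73.34; W sinα = 90.6
Σc'Δl = 256.3 kN/m; ΣN' = 664.5 kN/m; ΣW sinα = 476.1 kN/m
Resisting = 256.3 + 664.5·tan32.2° = 256.3 + 418.4 = 674.7 kN/m
FS = 674.7 / 476.1 = 1.417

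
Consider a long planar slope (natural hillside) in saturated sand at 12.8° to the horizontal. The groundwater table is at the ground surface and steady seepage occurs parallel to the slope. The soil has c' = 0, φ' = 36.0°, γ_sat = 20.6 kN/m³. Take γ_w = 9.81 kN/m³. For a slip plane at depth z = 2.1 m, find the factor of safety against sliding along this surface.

FS = 1.68

With seepage parallel to the slope and the water table at the surface, the effective normal stress on the slip plane uses the buoyant unit weight γ' = γ_sat − γ_w while the driving shear stress uses γ_sat:
FS = [c' + γ' z cos²β tanφ'] / [γ_sat z sinβ cosβ]
(For c' = 0 this reduces to FS = (γ'/γ_sat)·tanφ'/tanβ.)
γ' = 20.6 − 9.81 = 10.79 kN/m³
Numerator = 0.0 + 10.79·2.1·cos²12.8°·tan36.0° = 0.0 + 10.79·2.1·0.9509·0.7265 = 15.655 kPa
Denominator = 20.6·2.1·sin12.8°·cos12.8° = 20.6·2.1·0.2215·0.9751 = 9.346 kPa
FS = 15.655 / 9.346 = 1.675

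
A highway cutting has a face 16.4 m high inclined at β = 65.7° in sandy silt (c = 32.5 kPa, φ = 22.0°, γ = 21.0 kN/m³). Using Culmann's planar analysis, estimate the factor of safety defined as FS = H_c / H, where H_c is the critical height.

H_c = (4c/γ) · sinβ cosφ / [1 − cos(β − φ)]
    = (4·32.5/21.0) · sin65.7°·cos22.0° / [1 − cos43.7°]
    = 6.190 · 0.8450 / 0.2770 = 18.88 m
FS = H_c / H = 18.88 / 16.4 = 1.151

FS = 1.15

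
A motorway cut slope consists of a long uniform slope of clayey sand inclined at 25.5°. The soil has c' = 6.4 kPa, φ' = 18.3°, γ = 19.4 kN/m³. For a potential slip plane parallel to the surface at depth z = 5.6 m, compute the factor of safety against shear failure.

FS = 0.84

For an infinite slope with a slip plane parallel to the surface (no pore pressure): FS = [c' + γz cos²β tanφ'] / [γz sinβ cosβ].
γz = 19.4·5.6 = 108.64 kN/m²
Numerator = 6.4 + 108.64·cos²25.5°·tan18.3° = 6.4 + 108.64·0.8147·0.3307 = 35.670 kPa
Denominator = 108.64·sin25.5°·cos25.5° = 108.64·0.4305·0.9026 = 42.215 kPa
FS = 35.670 / 42.215 = 0.845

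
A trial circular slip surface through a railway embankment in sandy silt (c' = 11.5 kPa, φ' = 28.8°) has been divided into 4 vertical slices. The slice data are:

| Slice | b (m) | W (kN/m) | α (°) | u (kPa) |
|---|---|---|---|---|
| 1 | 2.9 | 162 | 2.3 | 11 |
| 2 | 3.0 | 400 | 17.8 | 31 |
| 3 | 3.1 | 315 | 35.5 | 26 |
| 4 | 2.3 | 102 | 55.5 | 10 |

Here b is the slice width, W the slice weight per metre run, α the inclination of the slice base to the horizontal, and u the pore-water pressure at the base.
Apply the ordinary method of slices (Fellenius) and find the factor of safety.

Ordinary method of slices: FS = Σ[c'·Δl_i + (W_i cosα_i − u_i·Δl_i)·tanφ'] / Σ W_i sinα_i, with Δl_i = b_i / cosα_i.
Slice 1: Δl = 2.9/cos2.3° = 2.902 m; N'_1 = 162·cos2.3° − 11·2.902 = 129.9; c'Δl = 33.38; W sinα = 6.5
Slice 2: Δl = 3.0/cos17.8° = 3.151 m; N'_2 = 400·cos17.8° − 31·3.151 = 283.2; c'Δl = 36.23; W sinα = 122.3
Slice 3: Δl = 3.1/cos35.5° = 3.808 m; N'_3 = 315·cos35.5° − 26·3.808 = 157.4; c'Δl = 43.79; W sinα = 182.9
Slice 4: Δl = 2.3/cos55.5° = 4.061 m; N'_4 = 102·cos55.5° − 10·4.061 = 17.2; c'Δl = 46.70; W sinα = 84.1
Σc'Δl = 160.1 kN/m; ΣN' = 587.7 kN/m; ΣW sinα = 395.8 kN/m
Resisting = 160.1 + 587.7·tan28.8° = 160.1 + 323.1 = 483.2 kN/m
FS = 483.2 / 395.8 = 1.221

FS = 1.22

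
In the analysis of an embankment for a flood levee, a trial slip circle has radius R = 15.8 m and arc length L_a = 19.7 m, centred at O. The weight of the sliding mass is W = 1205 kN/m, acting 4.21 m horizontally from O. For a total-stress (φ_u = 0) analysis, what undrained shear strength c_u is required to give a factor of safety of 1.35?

c_u = 22.0 kPa

FS = c_u·L_a·R / (W·d), so c_u = FS·W·d / (L_a·R).
c_u = 1.35·1205·4.21 / (19.70·15.8) = 6848.6 / 311.26 = 22.00 kPa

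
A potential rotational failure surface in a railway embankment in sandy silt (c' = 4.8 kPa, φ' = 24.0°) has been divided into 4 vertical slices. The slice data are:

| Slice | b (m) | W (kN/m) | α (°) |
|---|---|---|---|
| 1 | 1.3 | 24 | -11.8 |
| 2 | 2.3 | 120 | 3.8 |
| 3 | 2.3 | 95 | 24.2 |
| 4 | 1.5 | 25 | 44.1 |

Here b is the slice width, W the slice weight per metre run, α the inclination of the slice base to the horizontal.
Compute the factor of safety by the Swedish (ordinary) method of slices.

FS = 2.52

Ordinary method of slices: FS = Σ[c'·Δl_i + (W_i cosα_i)·tanφ'] / Σ W_i sinα_i, with Δl_i = b_i / cosα_i.
Slice 1: Δl = 1.3/cos(-11.8°) = 1.328 m; N'_1 = 24·cos(-11.8°) = 23.5; c'Δl = 6.37; W sinα = -4.9
Slice 2: Δl = 2.3/cos3.8° = 2.305 m; N'_2 = 120·cos3.8° = 119.7; c'Δl = 11.06; W sinα = 8.0
Slice 3: Δl = 2.3/cos24.2° = 2.522 m; N'_3 = 95·cos24.2° = 86.7; c'Δl = 12.10; W sinα = 38.9
Slice 4: Δl = 1.5/cos44.1° = 2.089 m; N'_4 = 25·cos44.1° = 18.0; c'Δl = 10.03; W sinα = 17.4
Σc'Δl = 39.6 kN/m; ΣN' = 247.8 kN/m; ΣW sinα = 59.4 kN/m
Resisting = 39.6 + 247.8·tan24.0° = 39.6 + 110.3 = 149.9 kN/m
FS = 149.9 / 59.4 = 2.524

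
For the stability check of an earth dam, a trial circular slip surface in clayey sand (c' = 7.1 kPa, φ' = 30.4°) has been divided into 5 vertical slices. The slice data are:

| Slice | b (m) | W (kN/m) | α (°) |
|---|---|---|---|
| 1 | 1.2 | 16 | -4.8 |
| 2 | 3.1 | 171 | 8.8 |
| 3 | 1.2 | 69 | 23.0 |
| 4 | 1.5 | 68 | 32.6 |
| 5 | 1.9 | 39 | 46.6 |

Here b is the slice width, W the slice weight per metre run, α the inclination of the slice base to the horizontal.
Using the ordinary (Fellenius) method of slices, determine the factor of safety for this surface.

Ordinary method of slices: FS = Σ[c'·Δl_i + (W_i cosα_i)·tanφ'] / Σ W_i sinα_i, with Δl_i = b_i / cosα_i.
Slice 1: Δl = 1.2/cos(-4.8°) = 1.204 m; N'_1 = 16·cos(-4.8°) = 15.9; c'Δl = 8.55; W sinα = -1.3
Slice 2: Δl = 3.1/cos8.8° = 3.137 m; N'_2 = 171·cos8.8° = 169.0; c'Δl = 22.27; W sinα = 26.2
Slice 3: Δl = 1.2/cos23.0° = 1.304 m; N'_3 = 69·cos23.0° = 63.5; c'Δl = 9.26; W sinα = 27.0
Slice 4: Δl = 1.5/cos32.6° = 1.781 m; N'_4 = 68·cos32.6° = 57.3; c'Δl = 12.64; W sinα = 36.6
Slice 5: Δl = 1.9/cos46.6° = 2.765 m; N'_5 = 39·cos46.6° = 26.8; c'Δl = 19.63; W sinα = 28.3
Σc'Δl = 72.4 kN/m; ΣN' = 332.5 kN/m; ΣW sinα = 116.8 kN/m
Resisting = 72.4 + 332.5·tan30.4° = 72.4 + 195.1 = 267.4 kN/m
FS = 267.4 / 116.8 = 2.291

FS = 2.29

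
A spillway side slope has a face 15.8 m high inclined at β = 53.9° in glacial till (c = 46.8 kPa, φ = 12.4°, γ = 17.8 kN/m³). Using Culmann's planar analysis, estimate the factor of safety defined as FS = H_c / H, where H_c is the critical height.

H_c = (4c/γ) · sinβ cosφ / [1 − cos(β − φ)]
    = (4·46.8/17.8) · sin53.9°·cos12.4° / [1 − cos41.5°]
    = 10.517 · 0.7891 / 0.2510 = 33.06 m
FS = H_c / H = 33.06 / 15.8 = 2.092

FS = 2.09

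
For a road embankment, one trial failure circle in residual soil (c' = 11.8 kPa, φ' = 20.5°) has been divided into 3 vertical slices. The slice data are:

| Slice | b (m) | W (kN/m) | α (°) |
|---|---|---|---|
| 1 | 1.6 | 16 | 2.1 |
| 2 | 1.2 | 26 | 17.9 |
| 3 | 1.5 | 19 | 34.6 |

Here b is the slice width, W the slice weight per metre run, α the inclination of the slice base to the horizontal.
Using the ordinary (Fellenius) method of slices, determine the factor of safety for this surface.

Ordinary method of slices: FS = Σ[c'·Δl_i + (W_i cosα_i)·tanφ'] / Σ W_i sinα_i, with Δl_i = b_i / cosα_i.
Slice 1: Δl = 1.6/cos2.1° = 1.601 m; N'_1 = 16·cos2.1° = 16.0; c'Δl = 18.89; W sinα = 0.6
Slice 2: Δl = 1.2/cos17.9° = 1.261 m; N'_2 = 26·cos17.9° = 24.7; c'Δl = 14.88; W sinα = 8.0
Slice 3: Δl = 1.5/cos34.6° = 1.822 m; N'_3 = 19·cos34.6° = 15.6; c'Δl = 21.50; W sinα = 10.8
Σc'Δl = 55.3 kN/m; ΣN' = 56.4 kN/m; ΣW sinα = 19.4 kN/m
Resisting = 55.3 + 56.4·tan20.5° = 55.3 + 21.1 = 76.4 kN/m
FS = 76.4 / 19.4 = 3.942

FS = 3.94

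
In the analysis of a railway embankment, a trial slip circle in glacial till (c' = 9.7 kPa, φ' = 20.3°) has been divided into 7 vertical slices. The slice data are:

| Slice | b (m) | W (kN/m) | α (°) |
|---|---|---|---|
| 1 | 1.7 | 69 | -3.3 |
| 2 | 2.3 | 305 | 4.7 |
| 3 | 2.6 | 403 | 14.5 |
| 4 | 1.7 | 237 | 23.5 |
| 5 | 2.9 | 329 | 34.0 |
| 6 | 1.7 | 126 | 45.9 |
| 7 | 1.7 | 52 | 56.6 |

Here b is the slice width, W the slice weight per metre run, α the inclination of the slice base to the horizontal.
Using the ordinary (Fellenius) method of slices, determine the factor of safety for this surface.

Ordinary method of slices: FS = Σ[c'·Δl_i + (W_i cosα_i)·tanφ'] / Σ W_i sinα_i, with Δl_i = b_i / cosα_i.
Slice 1: Δl = 1.7/cos(-3.3°) = 1.703 m; N'_1 = 69·cos(-3.3°) = 68.9; c'Δl = 16.52; W sinα = -4.0
Slice 2: Δl = 2.3/cos4.7° = 2.308 m; N'_2 = 305·cos4.7° = 304.0; c'Δl = 22.39; W sinα = 25.0
Slice 3: Δl = 2.6/cos14.5° = 2.686 m; N'_3 = 403·cos14.5° = 390.2; c'Δl = 26.05; W sinα = 100.9
Slice 4: Δl = 1.7/cos23.5° = 1.854 m; N'_4 = 237·cos23.5° = 217.3; c'Δl = 17.98; W sinα = 94.5
Slice 5: Δl = 2.9/cos34.0° = 3.498 m; N'_5 = 329·cos34.0° = 272.8; c'Δl = 33.93; W sinα = 184.0
Slice 6: Δl = 1.7/cos45.9° = 2.443 m; N'_6 = 126·cos45.9° = 87.7; c'Δl = 23.70; W sinα = 90.5
Slice 7: Δl = 1.7/cos56.6° = 3.088 m; N'_7 = 52·cos56.6° = 28.6; c'Δl = 29.96; W sinα = 43.4
Σc'Δl = 170.5 kN/m; ΣN' = 1369.4 kN/m; ΣW sinα = 534.3 kN/m
Resisting = 170.5 + 1369.4·tan20.3° = 170.5 + 506.6 = 677.1 kN/m
FS = 677.1 / 534.3 = 1.267

FS = 1.27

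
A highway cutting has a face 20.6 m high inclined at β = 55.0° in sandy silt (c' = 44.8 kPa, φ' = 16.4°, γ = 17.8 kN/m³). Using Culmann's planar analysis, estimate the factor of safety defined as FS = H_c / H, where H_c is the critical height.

FS = 1.76

H_c = (4c'/γ) · sinβ cosφ' / [1 − cos(β − φ')]
    = (4·44.8/17.8) · sin55.0°·cos16.4° / [1 − cos38.6°]
    = 10.067 · 0.7858 / 0.2185 = 36.21 m
FS = H_c / H = 36.21 / 20.6 = 1.758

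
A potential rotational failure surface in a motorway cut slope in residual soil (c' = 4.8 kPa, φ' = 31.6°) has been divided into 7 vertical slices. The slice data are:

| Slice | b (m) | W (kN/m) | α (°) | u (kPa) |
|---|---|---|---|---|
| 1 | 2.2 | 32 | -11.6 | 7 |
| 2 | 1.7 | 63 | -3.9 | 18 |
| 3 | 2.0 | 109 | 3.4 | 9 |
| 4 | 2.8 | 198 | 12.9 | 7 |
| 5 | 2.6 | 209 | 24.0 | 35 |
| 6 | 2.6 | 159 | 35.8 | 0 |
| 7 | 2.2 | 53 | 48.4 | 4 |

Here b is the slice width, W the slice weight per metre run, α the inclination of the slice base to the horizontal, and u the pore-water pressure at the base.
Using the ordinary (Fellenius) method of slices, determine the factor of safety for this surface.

Ordinary method of slices: FS = Σ[c'·Δl_i + (W_i cosα_i − u_i·Δl_i)·tanφ'] / Σ W_i sinα_i, with Δl_i = b_i / cosα_i.
Slice 1: Δl = 2.2/cos(-11.6°) = 2.246 m; N'_1 = 32·cos(-11.6°) − 7·2.246 = 15.6; c'Δl = 10.78; W sinα = -6.4
Slice 2: Δl = 1.7/cos(-3.9°) = 1.704 m; N'_2 = 63·cos(-3.9°) − 18·1.704 = 32.2; c'Δl = 8.18; W sinα = -4.3
Slice 3: Δl = 2.0/cos3.4° = 2.004 m; N'_3 = 109·cos3.4° − 9·2.004 = 90.8; c'Δl = 9.62; W sinα = 6.5
Slice 4: Δl = 2.8/cos12.9° = 2.872 m; N'_4 = 198·cos12.9° − 7·2.872 = 172.9; c'Δl = 13.79; W sinα = 44.2
Slice 5: Δl = 2.6/cos24.0° = 2.846 m; N'_5 = 209·cos24.0° − 35·2.846 = 91.3; c'Δl = 13.66; W sinα = 85.0
Slice 6: Δl = 2.6/cos35.8° = 3.206 m; N'_6 = 159·cos35.8° − 0·3.206 = 129.0; c'Δl = 15.39; W sinα = 93.0
Slice 7: Δl = 2.2/cos48.4° = 3.314 m; N'_7 = 53·cos48.4° − 4·3.314 = 21.9; c'Δl = 15.91; W sinα = 39.6
Σc'Δl = 87.3 kN/m; ΣN' = 553.7 kN/m; ΣW sinα = 257.6 kN/m
Resisting = 87.3 + 553.7·tan31.6° = 87.3 + 340.6 = 428.0 kN/m
FS = 428.0 / 257.6 = 1.661

FS = 1.66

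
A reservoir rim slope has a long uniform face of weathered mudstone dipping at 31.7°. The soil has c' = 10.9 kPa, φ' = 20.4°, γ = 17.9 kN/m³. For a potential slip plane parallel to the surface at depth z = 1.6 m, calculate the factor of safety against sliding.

FS = 1.45

For an infinite slope with a slip plane parallel to the surface (no pore pressure): FS = [c' + γz cos²β tanφ'] / [γz sinβ cosβ].
γz = 17.9·1.6 = 28.64 kN/m²
Numerator = 10.9 + 28.64·cos²31.7°·tan20.4° = 10.9 + 28.64·0.7239·0.3719 = 18.610 kPa
Denominator = 28.64·sin31.7°·cos31.7° = 28.64·0.5255·0.8508 = 12.804 kPa
FS = 18.610 / 12.804 = 1.453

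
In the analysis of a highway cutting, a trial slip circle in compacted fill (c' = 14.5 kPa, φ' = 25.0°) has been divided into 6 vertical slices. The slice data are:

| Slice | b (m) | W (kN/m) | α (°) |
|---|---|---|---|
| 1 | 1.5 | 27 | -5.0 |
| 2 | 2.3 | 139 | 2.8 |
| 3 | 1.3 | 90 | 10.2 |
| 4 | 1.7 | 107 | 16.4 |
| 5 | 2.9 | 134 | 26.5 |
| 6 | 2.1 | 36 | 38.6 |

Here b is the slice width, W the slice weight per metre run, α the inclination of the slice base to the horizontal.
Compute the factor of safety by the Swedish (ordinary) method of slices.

Ordinary method of slices: FS = Σ[c'·Δl_i + (W_i cosα_i)·tanφ'] / Σ W_i sinα_i, with Δl_i = b_i / cosα_i.
Slice 1: Δl = 1.5/cos(-5.0°) = 1.506 m; N'_1 = 27·cos(-5.0°) = 26.9; c'Δl = 21.83; W sinα = -2.4
Slice 2: Δl = 2.3/cos2.8° = 2.303 m; N'_2 = 139·cos2.8° = 138.8; c'Δl = 33.39; W sinα = 6.8
Slice 3: Δl = 1.3/cos10.2° = 1.321 m; N'_3 = 90·cos10.2° = 88.6; c'Δl = 19.15; W sinα = 15.9
Slice 4: Δl = 1.7/cos16.4° = 1.772 m; N'_4 = 107·cos16.4° = 102.6; c'Δl = 25.70; W sinα = 30.2
Slice 5: Δl = 2.9/cos26.5° = 3.240 m; N'_5 = 134·cos26.5° = 119.9; c'Δl = 46.99; W sinα = 59.8
Slice 6: Δl = 2.1/cos38.6° = 2.687 m; N'_6 = 36·cos38.6° = 28.1; c'Δl = 38.96; W sinα = 22.5
Σc'Δl = 186.0 kN/m; ΣN' = 505.0 kN/m; ΣW sinα = 132.8 kN/m
Resisting = 186.0 + 505.0·tan25.0° = 186.0 + 235.5 = 421.5 kN/m
FS = 421.5 / 132.8 = 3.173

FS = 3.17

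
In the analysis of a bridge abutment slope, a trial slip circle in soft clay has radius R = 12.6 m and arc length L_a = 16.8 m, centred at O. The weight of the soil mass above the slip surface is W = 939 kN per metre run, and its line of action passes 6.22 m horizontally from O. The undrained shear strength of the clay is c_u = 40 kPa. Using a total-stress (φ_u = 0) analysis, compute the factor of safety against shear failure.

Taking moments about the centre O, the resisting moment is provided by the undrained shear strength acting along the arc:
M_R = c_u·L_a·R = 40·16.80·12.6 = 8467.2 kN·m/m
M_D = W·d = 939·6.22 = 5840.6 kN·m/m
FS = M_R / M_D = 8467.2 / 5840.6 = 1.450

FS = 1.45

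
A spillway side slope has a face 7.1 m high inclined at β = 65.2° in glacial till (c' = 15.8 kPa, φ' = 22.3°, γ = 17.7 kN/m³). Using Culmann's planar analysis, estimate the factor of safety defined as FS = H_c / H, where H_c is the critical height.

H_c = (4c'/γ) · sinβ cosφ' / [1 − cos(β − φ')]
    = (4·15.8/17.7) · sin65.2°·cos22.3° / [1 − cos42.9°]
    = 3.571 · 0.8399 / 0.2675 = 11.21 m
FS = H_c / H = 11.21 / 7.1 = 1.579

FS = 1.58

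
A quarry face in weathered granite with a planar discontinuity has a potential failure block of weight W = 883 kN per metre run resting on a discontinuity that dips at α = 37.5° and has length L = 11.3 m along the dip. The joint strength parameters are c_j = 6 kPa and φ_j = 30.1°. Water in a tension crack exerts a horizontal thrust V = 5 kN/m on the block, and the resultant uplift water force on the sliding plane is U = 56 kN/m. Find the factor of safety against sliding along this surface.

FS = 0.81

Resolving the block weight along and normal to the plane and applying the Mohr–Coulomb strength on the joint:
N' = W cosα − U − V sinα = 883·cos37.5° − 56 − 5·sin37.5° = 641.5 kN/m
Driving force T = W sinα + V cosα = 883·sin37.5° + 5·cos37.5° = 541.5 kN/m
Resisting force R = c_j·L + N'·tanφ_j = 6·11.3 + 641.5·tan30.1° = 67.8 + 371.9 = 439.7 kN/m
FS = R / T = 439.7 / 541.5 = 0.812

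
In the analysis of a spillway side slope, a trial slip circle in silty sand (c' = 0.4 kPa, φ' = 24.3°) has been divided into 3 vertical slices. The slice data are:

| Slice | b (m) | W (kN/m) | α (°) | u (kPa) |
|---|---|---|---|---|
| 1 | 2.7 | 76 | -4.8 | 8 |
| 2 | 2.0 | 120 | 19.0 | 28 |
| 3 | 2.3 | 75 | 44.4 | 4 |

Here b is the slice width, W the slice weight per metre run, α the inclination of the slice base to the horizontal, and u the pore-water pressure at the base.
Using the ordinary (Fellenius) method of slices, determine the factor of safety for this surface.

Ordinary method of slices: FS = Σ[c'·Δl_i + (W_i cosα_i − u_i·Δl_i)·tanφ'] / Σ W_i sinα_i, with Δl_i = b_i / cosα_i.
Slice 1: Δl = 2.7/cos(-4.8°) = 2.710 m; N'_1 = 76·cos(-4.8°) − 8·2.710 = 54.1; c'Δl = 1.08; W sinα = -6.4
Slice 2: Δl = 2.0/cos19.0° = 2.115 m; N'_2 = 120·cos19.0° − 28·2.115 = 54.2; c'Δl = 0.85; W sinα = 39.1
Slice 3: Δl = 2.3/cos44.4° = 3.219 m; N'_3 = 75·cos44.4° − 4·3.219 = 40.7; c'Δl = 1.29; W sinα = 52.5
Σc'Δl = 3.2 kN/m; ΣN' = 149.0 kN/m; ΣW sinα = 85.2 kN/m
Resisting = 3.2 + 149.0·tan24.3° = 3.2 + 67.3 = 70.5 kN/m
FS = 70.5 / 85.2 = 0.828

FS = 0.83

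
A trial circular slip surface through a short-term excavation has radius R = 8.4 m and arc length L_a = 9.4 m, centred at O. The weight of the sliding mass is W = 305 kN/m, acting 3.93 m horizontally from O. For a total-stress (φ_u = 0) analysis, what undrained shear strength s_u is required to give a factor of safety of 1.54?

FS = s_u·L_a·R / (W·d), so s_u = FS·W·d / (L_a·R).
s_u = 1.54·305·3.93 / (9.40·8.4) = 1845.9 / 78.96 = 23.38 kPa

s_u = 23.4 kPa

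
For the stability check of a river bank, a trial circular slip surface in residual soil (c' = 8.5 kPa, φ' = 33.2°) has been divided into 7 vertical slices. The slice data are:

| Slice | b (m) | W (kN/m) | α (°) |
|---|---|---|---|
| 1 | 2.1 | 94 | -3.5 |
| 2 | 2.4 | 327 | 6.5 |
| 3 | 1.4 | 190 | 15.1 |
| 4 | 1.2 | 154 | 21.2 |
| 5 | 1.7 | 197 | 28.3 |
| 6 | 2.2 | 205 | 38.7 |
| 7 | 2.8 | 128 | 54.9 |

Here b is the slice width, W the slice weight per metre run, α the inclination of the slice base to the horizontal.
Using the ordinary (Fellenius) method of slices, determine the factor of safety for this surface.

Ordinary method of slices: FS = Σ[c'·Δl_i + (W_i cosα_i)·tanφ'] / Σ W_i sinα_i, with Δl_i = b_i / cosα_i.
Slice 1: Δl = 2.1/cos(-3.5°) = 2.104 m; N'_1 = 94·cos(-3.5°) = 93.8; c'Δl = 17.88; W sinα = -5.7
Slice 2: Δl = 2.4/cos6.5° = 2.416 m; N'_2 = 327·cos6.5° = 324.9; c'Δl = 20.53; W sinα = 37.0
Slice 3: Δl = 1.4/cos15.1° = 1.450 m; N'_3 = 190·cos15.1° = 183.4; c'Δl = 12.33; W sinα = 49.5
Slice 4: Δl = 1.2/cos21.2° = 1.287 m; N'_4 = 154·cos21.2° = 143.6; c'Δl = 10.94; W sinα = 55.7
Slice 5: Δl = 1.7/cos28.3° = 1.931 m; N'_5 = 197·cos28.3° = 173.5; c'Δl = 16.41; W sinα = 93.4
Slice 6: Δl = 2.2/cos38.7° = 2.819 m; N'_6 = 205·cos38.7° = 160.0; c'Δl = 23.96; W sinα = 128.2
Slice 7: Δl = 2.8/cos54.9° = 4.870 m; N'_7 = 128·cos54.9° = 73.6; c'Δl = 41.39; W sinα = 104.7
Σc'Δl = 143.4 kN/m; ΣN' = 1152.8 kN/m; ΣW sinα = 462.8 kN/m
Resisting = 143.4 + 1152.8·tan33.2° = 143.4 + 754.4 = 897.8 kN/m
FS = 897.8 / 462.8 = 1.940

FS = 1.94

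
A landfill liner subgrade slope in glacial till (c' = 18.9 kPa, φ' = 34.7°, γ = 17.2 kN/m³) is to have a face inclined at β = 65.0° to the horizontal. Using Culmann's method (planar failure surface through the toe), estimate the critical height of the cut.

H_c = 23.97 m

Culmann's analysis gives the critical failure plane at α_cr = (β + φ')/2 = (65.0 + 34.7)/2 = 49.9°, and the critical height
H_c = (4c'/γ) · sinβ cosφ' / [1 − cos(β − φ')]
    = (4·18.9/17.2) · sin65.0°·cos34.7° / [1 − cos(30.3°)]
    = 4.395 · 0.9063·0.8221 / [1 − 0.8634]
    = 4.395 · 0.7451 / 0.1366
    = 23.97 m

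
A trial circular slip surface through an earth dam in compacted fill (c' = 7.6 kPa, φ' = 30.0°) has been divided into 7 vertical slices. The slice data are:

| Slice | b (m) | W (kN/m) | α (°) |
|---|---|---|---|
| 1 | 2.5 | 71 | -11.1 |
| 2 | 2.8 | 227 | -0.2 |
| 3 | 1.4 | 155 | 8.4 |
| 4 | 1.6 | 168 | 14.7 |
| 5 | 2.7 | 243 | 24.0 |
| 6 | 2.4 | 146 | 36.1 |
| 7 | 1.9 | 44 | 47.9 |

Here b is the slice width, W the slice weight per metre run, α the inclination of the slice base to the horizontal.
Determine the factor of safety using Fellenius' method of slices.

FS = 2.60

Ordinary method of slices: FS = Σ[c'·Δl_i + (W_i cosα_i)·tanφ'] / Σ W_i sinα_i, with Δl_i = b_i / cosα_i.
Slice 1: Δl = 2.5/cos(-11.1°) = 2.548 m; N'_1 = 71·cos(-11.1°) = 69.7; c'Δl = 19.36; W sinα = -13.7
Slice 2: Δl = 2.8/cos(-0.2°) = 2.800 m; N'_2 = 227·cos(-0.2°) = 227.0; c'Δl = 21.28; W sinα = -0.8
Slice 3: Δl = 1.4/cos8.4° = 1.415 m; N'_3 = 155·cos8.4° = 153.3; c'Δl = 10.76; W sinα = 22.6
Slice 4: Δl = 1.6/cos14.7° = 1.654 m; N'_4 = 168·cos14.7° = 162.5; c'Δl = 12.57; W sinα = 42.6
Slice 5: Δl = 2.7/cos24.0° = 2.956 m; N'_5 = 243·cos24.0° = 222.0; c'Δl = 22.46; W sinα = 98.8
Slice 6: Δl = 2.4/cos36.1° = 2.970 m; N'_6 = 146·cos36.1° = 118.0; c'Δl = 22.57; W sinα = 86.0
Slice 7: Δl = 1.9/cos47.9° = 2.834 m; N'_7 = 44·cos47.9° = 29.5; c'Δl = 21.54; W sinα = 32.6
Σc'Δl = 130.5 kN/m; ΣN' = 982.0 kN/m; ΣW sinα = 268.3 kN/m
Resisting = 130.5 + 982.0·tan30.0° = 130.5 + 566.9 = 697.5 kN/m
FS = 697.5 / 268.3 = 2.599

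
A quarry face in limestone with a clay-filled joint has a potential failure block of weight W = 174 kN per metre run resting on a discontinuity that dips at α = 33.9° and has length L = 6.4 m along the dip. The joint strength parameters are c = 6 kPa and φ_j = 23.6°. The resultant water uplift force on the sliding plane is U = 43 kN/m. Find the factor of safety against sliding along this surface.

Resolving the block weight along and normal to the plane and applying the Mohr–Coulomb strength on the joint:
N' = W cosα − U = 174·cos33.9° − 43 = 101.4 kN/m
Driving force T = W sinα = 174·sin33.9° = 97.0 kN/m
Resisting force R = c·L + N'·tanφ_j = 6·6.4 + 101.4·tan23.6° = 38.4 + 44.3 = 82.7 kN/m
FS = R / T = 82.7 / 97.0 = 0.852

FS = 0.85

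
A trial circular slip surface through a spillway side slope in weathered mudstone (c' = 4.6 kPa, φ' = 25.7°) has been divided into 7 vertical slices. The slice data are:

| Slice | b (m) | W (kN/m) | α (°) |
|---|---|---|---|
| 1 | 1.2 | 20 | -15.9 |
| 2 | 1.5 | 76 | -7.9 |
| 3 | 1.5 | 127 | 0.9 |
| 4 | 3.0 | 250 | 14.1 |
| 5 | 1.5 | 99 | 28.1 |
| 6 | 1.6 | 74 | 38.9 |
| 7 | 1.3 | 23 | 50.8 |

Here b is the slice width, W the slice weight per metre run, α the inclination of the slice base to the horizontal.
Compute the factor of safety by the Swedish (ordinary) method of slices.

Ordinary method of slices: FS = Σ[c'·Δl_i + (W_i cosα_i)·tanφ'] / Σ W_i sinα_i, with Δl_i = b_i / cosα_i.
Slice 1: Δl = 1.2/cos(-15.9°) = 1.248 m; N'_1 = 20·cos(-15.9°) = 19.2; c'Δl = 5.74; W sinα = -5.5
Slice 2: Δl = 1.5/cos(-7.9°) = 1.514 m; N'_2 = 76·cos(-7.9°) = 75.3; c'Δl = 6.97; W sinα = -10.4
Slice 3: Δl = 1.5/cos0.9° = 1.500 m; N'_3 = 127·cos0.9° = 127.0; c'Δl = 6.90; W sinα = 2.0
Slice 4: Δl = 3.0/cos14.1° = 3.093 m; N'_4 = 250·cos14.1° = 242.5; c'Δl = 14.23; W sinα = 60.9
Slice 5: Δl = 1.5/cos28.1° = 1.700 m; N'_5 = 99·cos28.1° = 87.3; c'Δl = 7.82; W sinα = 46.6
Slice 6: Δl = 1.6/cos38.9° = 2.056 m; N'_6 = 74·cos38.9° = 57.6; c'Δl = 9.46; W sinα = 46.5
Slice 7: Δl = 1.3/cos50.8° = 2.057 m; N'_7 = 23·cos50.8° = 14.5; c'Δl = 9.46; W sinα = 17.8
Σc'Δl = 60.6 kN/m; ΣN' = 623.4 kN/m; ΣW sinα = 157.9 kN/m
Resisting = 60.6 + 623.4·tan25.7° = 60.6 + 300.0 = 360.6 kN/m
FS = 360.6 / 157.9 = 2.284

FS = 2.28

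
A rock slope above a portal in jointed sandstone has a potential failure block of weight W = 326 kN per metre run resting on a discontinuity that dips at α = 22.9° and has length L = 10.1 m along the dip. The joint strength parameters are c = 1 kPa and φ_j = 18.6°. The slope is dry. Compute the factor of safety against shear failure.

Resolving the block weight along and normal to the plane and applying the Mohr–Coulomb strength on the joint:
N' = W cosα = 326·cos22.9° = 300.3 kN/m
Driving force T = W sinα = 326·sin22.9° = 126.9 kN/m
Resisting force R = c·L + N'·tanφ_j = 1·10.1 + 300.3·tan18.6° = 10.1 + 101.1 = 111.2 kN/m
FS = R / T = 111.2 / 126.9 = 0.876

FS = 0.88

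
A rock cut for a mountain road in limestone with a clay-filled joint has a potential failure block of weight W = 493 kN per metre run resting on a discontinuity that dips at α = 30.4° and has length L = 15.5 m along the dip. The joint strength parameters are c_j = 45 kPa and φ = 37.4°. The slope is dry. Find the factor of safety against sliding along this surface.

FS = 4.10

Resolving the block weight along and normal to the plane and applying the Mohr–Coulomb strength on the joint:
N' = W cosα = 493·cos30.4° = 425.2 kN/m
Driving force T = W sinα = 493·sin30.4° = 249.5 kN/m
Resisting force R = c_j·L + N'·tanφ = 45·15.5 + 425.2·tan37.4° = 697.5 + 325.1 = 1022.6 kN/m
FS = R / T = 1022.6 / 249.5 = 4.099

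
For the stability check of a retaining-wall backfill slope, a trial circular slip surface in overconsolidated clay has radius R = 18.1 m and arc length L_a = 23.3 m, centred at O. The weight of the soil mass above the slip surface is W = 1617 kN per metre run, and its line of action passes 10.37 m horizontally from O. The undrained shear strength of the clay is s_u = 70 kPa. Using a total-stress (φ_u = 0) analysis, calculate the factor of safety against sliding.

Taking moments about the centre O, the resisting moment is provided by the undrained shear strength acting along the arc:
M_R = s_u·L_a·R = 70·23.30·18.1 = 29521.1 kN·m/m
M_D = W·d = 1617·10.37 = 16768.3 kN·m/m
FS = M_R / M_D = 29521.1 / 16768.3 = 1.761

FS = 1.76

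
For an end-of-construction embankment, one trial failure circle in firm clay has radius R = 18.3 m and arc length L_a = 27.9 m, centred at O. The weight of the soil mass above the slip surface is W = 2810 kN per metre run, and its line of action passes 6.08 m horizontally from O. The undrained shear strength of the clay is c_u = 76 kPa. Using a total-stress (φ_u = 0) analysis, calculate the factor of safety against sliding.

FS = 2.27

Taking moments about the centre O, the resisting moment is provided by the undrained shear strength acting along the arc:
M_R = c_u·L_a·R = 76·27.90·18.3 = 38803.3 kN·m/m
M_D = W·d = 2810·6.08 = 17084.8 kN·m/m
FS = M_R / M_D = 38803.3 / 17084.8 = 2.271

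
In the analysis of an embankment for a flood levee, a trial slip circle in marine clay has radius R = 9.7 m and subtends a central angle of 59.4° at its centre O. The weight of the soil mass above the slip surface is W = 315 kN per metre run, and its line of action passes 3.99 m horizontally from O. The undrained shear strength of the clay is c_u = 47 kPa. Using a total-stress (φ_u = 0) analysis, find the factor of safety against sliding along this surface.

FS = 3.65

Taking moments about the centre O, the resisting moment is provided by the undrained shear strength acting along the arc:
Arc length L_a = R·θ = 9.7·(59.4°·π/180) = 9.7·1.0367 = 10.06 m
M_R = c_u·L_a·R = 47·10.06·9.7 = 4584.6 kN·m/m
M_D = W·d = 315·3.99 = 1256.9 kN·m/m
FS = M_R / M_D = 4584.6 / 1256.9 = 3.648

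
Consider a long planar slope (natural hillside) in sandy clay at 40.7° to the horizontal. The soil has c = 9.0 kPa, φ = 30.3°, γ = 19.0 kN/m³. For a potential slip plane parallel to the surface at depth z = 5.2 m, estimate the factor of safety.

For an infinite slope with a slip plane parallel to the surface (no pore pressure): FS = [c + γz cos²β tanφ] / [γz sinβ cosβ].
γz = 19.0·5.2 = 98.80 kN/m²
Numerator = 9.0 + 98.80·cos²40.7°·tan30.3° = 9.0 + 98.80·0.5748·0.5844 = 42.184 kPa
Denominator = 98.80·sin40.7°·cos40.7° = 98.80·0.6521·0.7581 = 48.845 kPa
FS = 42.184 / 48.845 = 0.864

FS = 0.86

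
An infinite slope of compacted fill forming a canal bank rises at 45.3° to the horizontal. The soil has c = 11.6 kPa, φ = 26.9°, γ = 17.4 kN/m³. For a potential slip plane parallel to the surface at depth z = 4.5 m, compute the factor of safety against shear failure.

For an infinite slope with a slip plane parallel to the surface (no pore pressure): FS = [c + γz cos²β tanφ] / [γz sinβ cosβ].
γz = 17.4·4.5 = 78.30 kN/m²
Numerator = 11.6 + 78.30·cos²45.3°·tan26.9° = 11.6 + 78.30·0.4948·0.5073 = 31.254 kPa
Denominator = 78.30·sin45.3°·cos45.3° = 78.30·0.7108·0.7034 = 39.148 kPa
FS = 31.254 / 39.148 = 0.798

FS = 0.80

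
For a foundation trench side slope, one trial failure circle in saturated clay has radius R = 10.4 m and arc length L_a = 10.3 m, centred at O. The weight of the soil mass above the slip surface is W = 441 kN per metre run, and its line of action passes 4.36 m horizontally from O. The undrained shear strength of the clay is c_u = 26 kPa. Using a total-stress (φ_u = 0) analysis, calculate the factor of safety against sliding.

Taking moments about the centre O, the resisting moment is provided by the undrained shear strength acting along the arc:
M_R = c_u·L_a·R = 26·10.30·10.4 = 2785.1 kN·m/m
M_D = W·d = 441·4.36 = 1922.8 kN·m/m
FS = M_R / M_D = 2785.1 / 1922.8 = 1.449

FS = 1.45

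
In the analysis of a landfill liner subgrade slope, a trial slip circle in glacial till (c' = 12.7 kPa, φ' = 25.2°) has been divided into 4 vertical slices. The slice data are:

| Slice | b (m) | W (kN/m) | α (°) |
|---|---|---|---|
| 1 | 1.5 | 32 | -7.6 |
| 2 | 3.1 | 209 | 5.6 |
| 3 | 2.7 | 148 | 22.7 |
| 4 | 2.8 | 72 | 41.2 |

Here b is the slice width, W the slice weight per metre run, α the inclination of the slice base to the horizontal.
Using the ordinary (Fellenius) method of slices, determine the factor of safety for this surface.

Ordinary method of slices: FS = Σ[c'·Δl_i + (W_i cosα_i)·tanφ'] / Σ W_i sinα_i, with Δl_i = b_i / cosα_i.
Slice 1: Δl = 1.5/cos(-7.6°) = 1.513 m; N'_1 = 32·cos(-7.6°) = 31.7; c'Δl = 19.22; W sinα = -4.2
Slice 2: Δl = 3.1/cos5.6° = 3.115 m; N'_2 = 209·cos5.6° = 208.0; c'Δl = 39.56; W sinα = 20.4
Slice 3: Δl = 2.7/cos22.7° = 2.927 m; N'_3 = 148·cos22.7° = 136.5; c'Δl = 37.17; W sinα = 57.1
Slice 4: Δl = 2.8/cos41.2° = 3.721 m; N'_4 = 72·cos41.2° = 54.2; c'Δl = 47.26; W sinα = 47.4
Σc'Δl = 143.2 kN/m; ΣN' = 430.4 kN/m; ΣW sinα = 120.7 kN/m
Resisting = 143.2 + 430.4·tan25.2° = 143.2 + 202.5 = 345.8 kN/m
FS = 345.8 / 120.7 = 2.865

FS = 2.86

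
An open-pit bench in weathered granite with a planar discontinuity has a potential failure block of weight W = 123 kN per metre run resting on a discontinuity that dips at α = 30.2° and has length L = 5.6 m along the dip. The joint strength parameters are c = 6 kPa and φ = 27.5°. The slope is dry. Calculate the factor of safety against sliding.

FS = 1.44

Resolving the block weight along and normal to the plane and applying the Mohr–Coulomb strength on the joint:
N' = W cosα = 123·cos30.2° = 106.3 kN/m
Driving force T = W sinα = 123·sin30.2° = 61.9 kN/m
Resisting force R = c·L + N'·tanφ = 6·5.6 + 106.3·tan27.5° = 33.6 + 55.3 = 88.9 kN/m
FS = R / T = 88.9 / 61.9 = 1.437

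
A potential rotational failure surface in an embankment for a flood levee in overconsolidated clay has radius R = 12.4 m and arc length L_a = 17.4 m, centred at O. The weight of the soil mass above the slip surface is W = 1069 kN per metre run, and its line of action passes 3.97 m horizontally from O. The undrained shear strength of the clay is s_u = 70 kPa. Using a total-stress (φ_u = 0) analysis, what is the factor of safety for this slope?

Taking moments about the centre O, the resisting moment is provided by the undrained shear strength acting along the arc:
M_R = s_u·L_a·R = 70·17.40·12.4 = 15103.2 kN·m/m
M_D = W·d = 1069·3.97 = 4243.9 kN·m/m
FS = M_R / M_D = 15103.2 / 4243.9 = 3.559

FS = 3.56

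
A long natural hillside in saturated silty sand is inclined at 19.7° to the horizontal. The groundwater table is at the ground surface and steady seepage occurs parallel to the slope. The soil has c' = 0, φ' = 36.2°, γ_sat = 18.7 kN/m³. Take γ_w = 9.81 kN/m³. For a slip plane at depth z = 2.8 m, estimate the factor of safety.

With seepage parallel to the slope and the water table at the surface, the effective normal stress on the slip plane uses the buoyant unit weight γ' = γ_sat − γ_w while the driving shear stress uses γ_sat:
FS = [c' + γ' z cos²β tanφ'] / [γ_sat z sinβ cosβ]
(For c' = 0 this reduces to FS = (γ'/γ_sat)·tanφ'/tanβ.)
γ' = 18.7 − 9.81 = 8.89 kN/m³
Numerator = 0.0 + 8.89·2.8·cos²19.7°·tan36.2° = 0.0 + 8.89·2.8·0.8864·0.7319 = 16.148 kPa
Denominator = 18.7·2.8·sin19.7°·cos19.7° = 18.7·2.8·0.3371·0.9415 = 16.617 kPa
FS = 16.148 / 16.617 = 0.972

FS = 0.97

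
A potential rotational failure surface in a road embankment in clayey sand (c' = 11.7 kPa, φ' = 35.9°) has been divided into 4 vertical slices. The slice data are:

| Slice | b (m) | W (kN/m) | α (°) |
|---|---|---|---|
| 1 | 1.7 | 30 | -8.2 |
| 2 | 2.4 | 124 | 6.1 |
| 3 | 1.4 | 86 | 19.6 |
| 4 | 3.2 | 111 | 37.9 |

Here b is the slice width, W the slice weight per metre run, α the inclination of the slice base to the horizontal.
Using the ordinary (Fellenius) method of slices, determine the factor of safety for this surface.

FS = 3.27

Ordinary method of slices: FS = Σ[c'·Δl_i + (W_i cosα_i)·tanφ'] / Σ W_i sinα_i, with Δl_i = b_i / cosα_i.
Slice 1: Δl = 1.7/cos(-8.2°) = 1.718 m; N'_1 = 30·cos(-8.2°) = 29.7; c'Δl = 20.10; W sinα = -4.3
Slice 2: Δl = 2.4/cos6.1° = 2.414 m; N'_2 = 124·cos6.1° = 123.3; c'Δl = 28.24; W sinα = 13.2
Slice 3: Δl = 1.4/cos19.6° = 1.486 m; N'_3 = 86·cos19.6° = 81.0; c'Δl = 17.39; W sinα = 28.8
Slice 4: Δl = 3.2/cos37.9° = 4.055 m; N'_4 = 111·cos37.9° = 87.6; c'Δl = 47.45; W sinα = 68.2
Σc'Δl = 113.2 kN/m; ΣN' = 321.6 kN/m; ΣW sinα = 105.9 kN/m
Resisting = 113.2 + 321.6·tan35.9° = 113.2 + 232.8 = 346.0 kN/m
FS = 346.0 / 105.9 = 3.266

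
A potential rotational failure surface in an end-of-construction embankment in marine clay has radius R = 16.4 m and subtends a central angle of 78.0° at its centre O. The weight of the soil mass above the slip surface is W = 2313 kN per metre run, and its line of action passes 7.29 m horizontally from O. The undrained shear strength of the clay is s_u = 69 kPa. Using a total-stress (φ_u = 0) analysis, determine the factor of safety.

Taking moments about the centre O, the resisting moment is provided by the undrained shear strength acting along the arc:
Arc length L_a = R·θ = 16.4·(78.0°·π/180) = 16.4·1.3614 = 22.33 m
M_R = s_u·L_a·R = 69·22.33·16.4 = 25264.4 kN·m/m
M_D = W·d = 2313·7.29 = 16861.8 kN·m/m
FS = M_R / M_D = 25264.4 / 16861.8 = 1.498

FS = 1.50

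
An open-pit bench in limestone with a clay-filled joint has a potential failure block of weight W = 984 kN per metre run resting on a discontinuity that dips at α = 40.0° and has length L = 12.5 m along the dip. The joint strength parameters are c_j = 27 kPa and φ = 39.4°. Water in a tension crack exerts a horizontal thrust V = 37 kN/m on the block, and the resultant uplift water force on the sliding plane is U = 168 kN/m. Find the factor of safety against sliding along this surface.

Resolving the block weight along and normal to the plane and applying the Mohr–Coulomb strength on the joint:
N' = W cosα − U − V sinα = 984·cos40.0° − 168 − 37·sin40.0° = 562.0 kN/m
Driving force T = W sinα + V cosα = 984·sin40.0° + 37·cos40.0° = 660.8 kN/m
Resisting force R = c_j·L + N'·tanφ = 27·12.5 + 562.0·tan39.4° = 337.5 + 461.6 = 799.1 kN/m
FS = R / T = 799.1 / 660.8 = 1.209

FS = 1.21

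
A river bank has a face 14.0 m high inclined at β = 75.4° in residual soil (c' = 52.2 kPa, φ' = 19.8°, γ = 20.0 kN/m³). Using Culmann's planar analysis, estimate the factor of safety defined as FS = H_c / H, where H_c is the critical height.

H_c = (4c'/γ) · sinβ cosφ' / [1 − cos(β − φ')]
    = (4·52.2/20.0) · sin75.4°·cos19.8° / [1 − cos55.6°]
    = 10.440 · 0.9105 / 0.4350 = 21.85 m
FS = H_c / H = 21.85 / 14.0 = 1.561

FS = 1.56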